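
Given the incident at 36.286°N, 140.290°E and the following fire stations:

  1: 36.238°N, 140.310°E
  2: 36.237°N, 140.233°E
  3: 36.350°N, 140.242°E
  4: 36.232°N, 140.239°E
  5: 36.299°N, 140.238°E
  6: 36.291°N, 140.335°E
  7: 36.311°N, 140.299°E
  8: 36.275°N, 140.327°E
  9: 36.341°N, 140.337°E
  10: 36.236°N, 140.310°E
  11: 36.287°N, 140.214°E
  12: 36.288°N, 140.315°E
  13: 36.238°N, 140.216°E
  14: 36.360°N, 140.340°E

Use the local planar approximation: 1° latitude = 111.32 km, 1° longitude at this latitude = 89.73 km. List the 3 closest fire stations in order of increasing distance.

12, 7, 8

Distances from 36.286°N, 140.290°E:
1: 5.637 km
2: 7.477 km
3: 8.325 km
4: 7.555 km
5: 4.885 km
6: 4.076 km
7: 2.898 km
8: 3.539 km
9: 7.435 km
10: 5.848 km
11: 6.820 km
12: 2.254 km
13: 8.523 km
14: 9.380 km
Sorted: 12 (2.254 km) < 7 (2.898 km) < 8 (3.539 km) < 6 (4.076 km) < 5 (4.885 km) < …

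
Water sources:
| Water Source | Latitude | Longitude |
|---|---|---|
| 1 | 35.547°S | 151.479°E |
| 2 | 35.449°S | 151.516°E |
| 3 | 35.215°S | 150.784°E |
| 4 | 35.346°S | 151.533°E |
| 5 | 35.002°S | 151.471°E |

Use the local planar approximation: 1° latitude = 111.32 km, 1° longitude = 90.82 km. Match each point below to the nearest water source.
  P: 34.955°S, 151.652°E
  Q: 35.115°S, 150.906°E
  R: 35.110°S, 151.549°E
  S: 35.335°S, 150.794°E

P→5; Q→3; R→5; S→3

P at 34.955°S, 151.652°E:
  1: 67.749 km
  2: 56.362 km
  3: 83.977 km
  4: 44.848 km
  5: 17.251 km
  → nearest: 5 (17.251 km)
Q at 35.115°S, 150.906°E:
  1: 70.858 km
  2: 66.720 km
  3: 15.706 km
  4: 62.481 km
  5: 52.833 km
  → nearest: 3 (15.706 km)
R at 35.110°S, 151.549°E:
  1: 49.060 km
  2: 37.856 km
  3: 70.454 km
  4: 26.312 km
  5: 13.954 km
  → nearest: 5 (13.954 km)
S at 35.335°S, 150.794°E:
  1: 66.538 km
  2: 66.789 km
  3: 13.389 km
  4: 67.127 km
  5: 71.795 km
  → nearest: 3 (13.389 km)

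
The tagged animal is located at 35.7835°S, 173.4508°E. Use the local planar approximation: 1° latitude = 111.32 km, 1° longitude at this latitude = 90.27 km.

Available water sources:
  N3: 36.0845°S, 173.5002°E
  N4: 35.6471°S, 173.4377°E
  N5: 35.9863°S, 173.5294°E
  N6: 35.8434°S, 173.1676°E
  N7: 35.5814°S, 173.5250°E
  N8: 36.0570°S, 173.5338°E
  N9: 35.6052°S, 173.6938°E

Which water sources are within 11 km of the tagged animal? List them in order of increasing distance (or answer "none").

Distances from 35.7835°S, 173.4508°E:
N3: √((-0.3010·111.32)² + (0.0494·90.27)²) = √(1122.740494 + 19.885695) = 33.8028 km
N4: √((0.1364·111.32)² + (-0.0131·90.27)²) = √(230.555314 + 1.398394) = 15.2300 km
N5: √((-0.2028·111.32)² + (0.0786·90.27)²) = √(509.662050 + 50.342175) = 23.6644 km
N6: √((-0.0599·111.32)² + (-0.2832·90.27)²) = √(44.463131 + 653.541820) = 26.4198 km
N7: √((0.2021·111.32)² + (0.0742·90.27)²) = √(506.149745 + 44.863659) = 23.4737 km
N8: √((-0.2735·111.32)² + (0.0830·90.27)²) = √(926.960134 + 56.136208) = 31.3544 km
N9: √((0.1783·111.32)² + (0.2430·90.27)²) = √(393.957236 + 481.170986) = 29.5826 km
Threshold 11 km: none within range.

none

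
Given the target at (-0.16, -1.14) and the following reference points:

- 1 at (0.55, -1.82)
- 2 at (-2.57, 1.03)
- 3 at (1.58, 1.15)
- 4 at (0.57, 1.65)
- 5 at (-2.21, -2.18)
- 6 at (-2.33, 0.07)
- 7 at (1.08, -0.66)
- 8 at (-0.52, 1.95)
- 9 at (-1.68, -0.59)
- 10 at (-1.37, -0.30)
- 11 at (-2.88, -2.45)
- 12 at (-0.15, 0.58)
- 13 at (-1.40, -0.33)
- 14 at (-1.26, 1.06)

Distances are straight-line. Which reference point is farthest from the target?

Distances from (-0.16, -1.14):
1: 0.983
2: 3.243
3: 2.876
4: 2.884
5: 2.299
6: 2.485
7: 1.330
8: 3.111
9: 1.616
10: 1.473
11: 3.019
12: 1.720
13: 1.481
14: 2.460
Maximum: 2 at 3.243.

2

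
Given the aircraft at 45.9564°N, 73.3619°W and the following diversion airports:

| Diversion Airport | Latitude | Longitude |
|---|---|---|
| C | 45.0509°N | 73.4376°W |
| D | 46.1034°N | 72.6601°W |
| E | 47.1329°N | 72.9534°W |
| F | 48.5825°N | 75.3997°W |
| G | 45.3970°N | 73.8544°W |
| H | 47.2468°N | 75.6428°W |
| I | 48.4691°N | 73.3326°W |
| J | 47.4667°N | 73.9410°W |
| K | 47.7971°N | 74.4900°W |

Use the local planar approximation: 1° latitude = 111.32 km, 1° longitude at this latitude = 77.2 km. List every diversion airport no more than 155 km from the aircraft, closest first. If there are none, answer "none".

Distances from 45.9564°N, 73.3619°W:
C: √((-0.9055·111.32)² + (-0.0757·77.2)²) = √(10160.692416 + 34.152804) = 100.9695 km
D: √((0.1470·111.32)² + (0.7018·77.2)²) = √(267.781805 + 2935.359707) = 56.5963 km
E: √((1.1765·111.32)² + (0.4085·77.2)²) = √(17152.611785 + 994.531910) = 134.7113 km
F: √((2.6261·111.32)² + (-2.0378·77.2)²) = √(85461.185842 + 24749.003466) = 331.9792 km
G: √((-0.5594·111.32)² + (-0.4925·77.2)²) = √(3877.852798 + 1445.596441) = 72.9620 km
H: √((1.2904·111.32)² + (-2.2809·77.2)²) = √(20634.554842 + 31006.096267) = 227.2458 km
I: √((2.5127·111.32)² + (0.0293·77.2)²) = √(78239.789771 + 5.116463) = 279.7229 km
J: √((1.5103·111.32)² + (-0.5791·77.2)²) = √(28266.552283 + 1998.672931) = 173.9690 km
K: √((1.8407·111.32)² + (-1.1281·77.2)²) = √(41986.765540 + 7584.549658) = 222.6462 km
Threshold 155 km: D (56.5963 km), G (72.9620 km), C (100.9695 km), E (134.7113 km) are within range.

D, G, C, E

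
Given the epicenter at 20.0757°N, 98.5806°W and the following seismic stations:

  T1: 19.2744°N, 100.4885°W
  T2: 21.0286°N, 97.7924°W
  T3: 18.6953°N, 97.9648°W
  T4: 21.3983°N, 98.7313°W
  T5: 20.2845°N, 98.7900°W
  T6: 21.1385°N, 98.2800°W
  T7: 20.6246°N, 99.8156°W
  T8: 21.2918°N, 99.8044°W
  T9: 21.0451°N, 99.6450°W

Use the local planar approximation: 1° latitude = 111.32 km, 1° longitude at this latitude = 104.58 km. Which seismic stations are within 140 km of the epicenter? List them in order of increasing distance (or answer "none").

Distances from 20.0757°N, 98.5806°W:
T1: 218.5595 km
T2: 134.3391 km
T3: 166.6154 km
T4: 148.0729 km
T5: 31.9348 km
T6: 122.4162 km
T7: 142.8810 km
T8: 186.2979 km
T9: 155.0367 km
Threshold 140 km: T5 (31.9348 km), T6 (122.4162 km), T2 (134.3391 km) are within range.

T5, T6, T2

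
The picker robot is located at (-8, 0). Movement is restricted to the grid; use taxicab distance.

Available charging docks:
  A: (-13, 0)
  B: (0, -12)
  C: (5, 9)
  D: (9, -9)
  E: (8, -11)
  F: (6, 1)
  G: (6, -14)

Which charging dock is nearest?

A

Distances from (-8, 0):
A: |-5| + |0| = 5 + 0 = 5
B: |8| + |-12| = 8 + 12 = 20
C: |13| + |9| = 13 + 9 = 22
D: |17| + |-9| = 17 + 9 = 26
E: |16| + |-11| = 16 + 11 = 27
F: |14| + |1| = 14 + 1 = 15
G: |14| + |-14| = 14 + 14 = 28
Minimum: A at 5.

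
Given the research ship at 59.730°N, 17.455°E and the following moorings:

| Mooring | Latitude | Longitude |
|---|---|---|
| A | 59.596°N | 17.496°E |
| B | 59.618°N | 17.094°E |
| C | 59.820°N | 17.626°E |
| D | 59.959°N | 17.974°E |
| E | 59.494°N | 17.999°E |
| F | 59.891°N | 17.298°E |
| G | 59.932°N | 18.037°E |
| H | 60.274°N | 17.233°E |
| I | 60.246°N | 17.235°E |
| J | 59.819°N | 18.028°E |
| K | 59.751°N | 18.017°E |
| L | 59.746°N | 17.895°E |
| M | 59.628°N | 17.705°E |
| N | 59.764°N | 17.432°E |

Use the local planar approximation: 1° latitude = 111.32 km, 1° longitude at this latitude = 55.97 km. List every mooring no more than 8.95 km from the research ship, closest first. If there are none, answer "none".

Distances from 59.730°N, 17.455°E:
A: √((-0.134·111.32)² + (0.041·55.97)²) = √(222.51331 + 5.26597) = 15.092 km
B: √((-0.112·111.32)² + (-0.361·55.97)²) = √(155.44703 + 408.24889) = 23.742 km
C: √((0.090·111.32)² + (0.171·55.97)²) = √(100.37635 + 91.60155) = 13.856 km
D: √((0.229·111.32)² + (0.519·55.97)²) = √(649.85634 + 843.81129) = 38.648 km
E: √((-0.236·111.32)² + (0.544·55.97)²) = √(690.19276 + 927.06122) = 40.215 km
F: √((0.161·111.32)² + (-0.157·55.97)²) = √(321.21672 + 77.21647) = 19.961 km
G: √((0.202·111.32)² + (0.582·55.97)²) = √(505.64898 + 1061.10066) = 39.582 km
H: √((0.544·111.32)² + (-0.222·55.97)²) = √(3667.28105 + 154.38907) = 61.820 km
I: √((0.516·111.32)² + (-0.220·55.97)²) = √(3299.48227 + 151.61982) = 58.746 km
J: √((0.089·111.32)² + (0.573·55.97)²) = √(98.15816 + 1028.53685) = 33.566 km
K: √((0.021·111.32)² + (0.562·55.97)²) = √(5.46493 + 989.42583) = 31.542 km
L: √((0.016·111.32)² + (0.440·55.97)²) = √(3.17239 + 606.47928) = 24.691 km
M: √((-0.102·111.32)² + (0.250·55.97)²) = √(128.92785 + 195.79006) = 18.020 km
N: √((0.034·111.32)² + (-0.023·55.97)²) = √(14.32532 + 1.65717) = 3.998 km
Threshold 8.95 km: N (3.998 km) is within range.

N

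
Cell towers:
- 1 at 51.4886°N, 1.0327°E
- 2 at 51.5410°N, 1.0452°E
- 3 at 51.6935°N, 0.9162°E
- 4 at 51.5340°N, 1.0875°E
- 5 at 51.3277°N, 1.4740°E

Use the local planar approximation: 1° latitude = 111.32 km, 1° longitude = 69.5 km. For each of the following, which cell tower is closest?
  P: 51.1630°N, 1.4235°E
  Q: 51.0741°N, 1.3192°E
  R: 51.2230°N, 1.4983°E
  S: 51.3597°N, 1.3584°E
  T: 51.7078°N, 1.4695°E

P→5; Q→5; R→5; S→5; T→4

P at 51.1630°N, 1.4235°E:
  1: 45.2930 km
  2: 49.6175 km
  3: 68.7794 km
  4: 47.4445 km
  5: 18.6673 km
  → nearest: 5 (18.6673 km)
Q at 51.0741°N, 1.3192°E:
  1: 50.2551 km
  2: 55.3540 km
  3: 74.4231 km
  4: 53.6689 km
  5: 30.2113 km
  → nearest: 5 (30.2113 km)
R at 51.2230°N, 1.4983°E:
  1: 43.8326 km
  2: 47.3792 km
  3: 66.1811 km
  4: 44.8745 km
  5: 11.7769 km
  → nearest: 5 (11.7769 km)
S at 51.3597°N, 1.3584°E:
  1: 26.8010 km
  2: 29.6841 km
  3: 48.2211 km
  4: 27.0362 km
  5: 8.7885 km
  → nearest: 5 (8.7885 km)
T at 51.7078°N, 1.4695°E:
  1: 38.9488 km
  2: 34.8478 km
  3: 38.4873 km
  4: 32.8508 km
  5: 42.3139 km
  → nearest: 4 (32.8508 km)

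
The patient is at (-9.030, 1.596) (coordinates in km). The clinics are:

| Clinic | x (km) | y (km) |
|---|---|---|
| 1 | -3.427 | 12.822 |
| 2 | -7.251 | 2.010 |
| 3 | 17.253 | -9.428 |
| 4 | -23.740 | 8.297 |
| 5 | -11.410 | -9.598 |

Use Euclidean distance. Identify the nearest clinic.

2

Distances from (-9.030, 1.596):
1: √((5.603)² + (11.226)²) = √(31.39361 + 126.02308) = 12.547 km
2: √((1.779)² + (0.414)²) = √(3.16484 + 0.17140) = 1.827 km
3: √((26.283)² + (-11.024)²) = √(690.79609 + 121.52858) = 28.501 km
4: √((-14.710)² + (6.701)²) = √(216.38410 + 44.90340) = 16.164 km
5: √((-2.380)² + (-11.194)²) = √(5.66440 + 125.30564) = 11.444 km
Minimum: 2 at 1.827 km.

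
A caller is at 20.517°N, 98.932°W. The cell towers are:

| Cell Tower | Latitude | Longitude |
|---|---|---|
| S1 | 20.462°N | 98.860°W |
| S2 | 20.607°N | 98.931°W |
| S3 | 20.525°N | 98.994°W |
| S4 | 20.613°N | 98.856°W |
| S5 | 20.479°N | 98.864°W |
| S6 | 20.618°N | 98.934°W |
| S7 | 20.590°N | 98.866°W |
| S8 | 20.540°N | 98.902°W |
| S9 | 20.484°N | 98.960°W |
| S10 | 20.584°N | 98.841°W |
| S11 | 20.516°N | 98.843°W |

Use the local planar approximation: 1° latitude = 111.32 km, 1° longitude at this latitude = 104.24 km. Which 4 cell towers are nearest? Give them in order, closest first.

Distances from 20.517°N, 98.932°W:
S1: √((-0.055·111.32)² + (0.072·104.24)²) = √(37.48623 + 56.32923) = 9.686 km
S2: √((0.090·111.32)² + (0.001·104.24)²) = √(100.37635 + 0.01087) = 10.019 km
S3: √((0.008·111.32)² + (-0.062·104.24)²) = √(0.79310 + 41.76882) = 6.524 km
S4: √((0.096·111.32)² + (0.076·104.24)²) = √(114.20598 + 62.76189) = 13.303 km
S5: √((-0.038·111.32)² + (0.068·104.24)²) = √(17.89425 + 50.24428) = 8.255 km
S6: √((0.101·111.32)² + (-0.002·104.24)²) = √(126.41224 + 0.04346) = 11.245 km
S7: √((0.073·111.32)² + (0.066·104.24)²) = √(66.03773 + 47.33220) = 10.648 km
S8: √((0.023·111.32)² + (0.030·104.24)²) = √(6.55544 + 9.77938) = 4.042 km
S9: √((-0.033·111.32)² + (-0.028·104.24)²) = √(13.49504 + 8.51893) = 4.692 km
S10: √((0.067·111.32)² + (0.091·104.24)²) = √(55.62833 + 89.98116) = 12.067 km
S11: √((-0.001·111.32)² + (0.089·104.24)²) = √(0.01239 + 86.06941) = 9.278 km
Sorted: S8 (4.042 km) < S9 (4.692 km) < S3 (6.524 km) < S5 (8.255 km) < S11 (9.278 km) < S1 (9.686 km) < …

S8, S9, S3, S5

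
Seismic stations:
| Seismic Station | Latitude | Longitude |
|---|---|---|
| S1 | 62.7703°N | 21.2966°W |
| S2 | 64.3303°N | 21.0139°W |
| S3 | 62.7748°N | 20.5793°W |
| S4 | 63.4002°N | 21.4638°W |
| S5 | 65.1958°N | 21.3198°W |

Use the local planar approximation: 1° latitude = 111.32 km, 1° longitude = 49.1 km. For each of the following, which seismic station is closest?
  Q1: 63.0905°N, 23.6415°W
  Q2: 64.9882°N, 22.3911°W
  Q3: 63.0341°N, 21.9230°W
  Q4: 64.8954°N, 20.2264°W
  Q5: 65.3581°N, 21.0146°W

Q1→S4; Q2→S5; Q3→S1; Q4→S5; Q5→S5

Q1 at 63.0905°N, 23.6415°W:
  S1: 120.5260 km
  S2: 188.9257 km
  S3: 154.4066 km
  S4: 112.3457 km
  S5: 260.6156 km
  → nearest: S4 (112.3457 km)
Q2 at 64.9882°N, 22.3911°W:
  S1: 252.6775 km
  S2: 99.6808 km
  S3: 261.9630 km
  S4: 182.5454 km
  S5: 57.4536 km
  → nearest: S5 (57.4536 km)
Q3 at 63.0341°N, 21.9230°W:
  S1: 42.5244 km
  S2: 151.0394 km
  S3: 72.0138 km
  S4: 46.5754 km
  S5: 242.4562 km
  → nearest: S1 (42.5244 km)
Q4 at 64.8954°N, 20.2264°W:
  S1: 242.3318 km
  S2: 73.8401 km
  S3: 236.7003 km
  S4: 177.1877 km
  S5: 63.2491 km
  → nearest: S5 (63.2491 km)
Q5 at 65.3581°N, 21.0146°W:
  S1: 288.4065 km
  S2: 114.4147 km
  S3: 288.3661 km
  S4: 219.0665 km
  S5: 23.4731 km
  → nearest: S5 (23.4731 km)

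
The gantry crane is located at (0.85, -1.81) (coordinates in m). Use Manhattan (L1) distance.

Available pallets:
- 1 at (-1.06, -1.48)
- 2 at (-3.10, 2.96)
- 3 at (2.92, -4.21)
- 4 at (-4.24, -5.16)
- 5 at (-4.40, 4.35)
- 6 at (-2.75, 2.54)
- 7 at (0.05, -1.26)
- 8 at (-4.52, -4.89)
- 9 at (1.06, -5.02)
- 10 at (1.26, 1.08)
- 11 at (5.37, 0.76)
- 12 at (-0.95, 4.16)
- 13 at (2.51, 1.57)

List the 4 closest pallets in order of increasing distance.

Distances from (0.85, -1.81):
1: 2.24 m
2: 8.72 m
3: 4.47 m
4: 8.44 m
5: 11.41 m
6: 7.95 m
7: 1.35 m
8: 8.45 m
9: 3.42 m
10: 3.30 m
11: 7.09 m
12: 7.77 m
13: 5.04 m
Sorted: 7 (1.35 m) < 1 (2.24 m) < 10 (3.30 m) < 9 (3.42 m) < 3 (4.47 m) < 13 (5.04 m) < …

7, 1, 10, 9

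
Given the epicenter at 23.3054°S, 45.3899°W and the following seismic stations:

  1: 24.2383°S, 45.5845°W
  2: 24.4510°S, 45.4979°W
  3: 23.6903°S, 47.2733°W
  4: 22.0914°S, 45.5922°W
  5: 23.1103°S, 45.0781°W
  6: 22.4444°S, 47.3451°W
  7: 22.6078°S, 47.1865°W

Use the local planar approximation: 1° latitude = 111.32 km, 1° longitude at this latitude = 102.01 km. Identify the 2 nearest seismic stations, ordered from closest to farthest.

5, 1

Distances from 23.3054°S, 45.3899°W:
1: √((-0.9329·111.32)² + (-0.1946·102.01)²) = √(10784.911396 + 394.067998) = 105.7307 km
2: √((-1.1456·111.32)² + (-0.1080·102.01)²) = √(16263.439755 + 121.376052) = 128.0032 km
3: √((-0.3849·111.32)² + (-1.8834·102.01)²) = √(1835.871236 + 36912.259240) = 196.8454 km
4: √((1.2140·111.32)² + (-0.2023·102.01)²) = √(18263.489901 + 425.870209) = 136.7090 km
5: √((0.1951·111.32)² + (0.3118·102.01)²) = √(471.694632 + 1011.667310) = 38.5144 km
6: √((0.8610·111.32)² + (-1.9552·102.01)²) = √(9186.555396 + 39780.283353) = 221.2845 km
7: √((0.6976·111.32)² + (-1.7966·102.01)²) = √(6030.583556 + 33588.320287) = 199.0450 km
Sorted: 5 (38.5144 km) < 1 (105.7307 km) < 2 (128.0032 km) < 4 (136.7090 km) < …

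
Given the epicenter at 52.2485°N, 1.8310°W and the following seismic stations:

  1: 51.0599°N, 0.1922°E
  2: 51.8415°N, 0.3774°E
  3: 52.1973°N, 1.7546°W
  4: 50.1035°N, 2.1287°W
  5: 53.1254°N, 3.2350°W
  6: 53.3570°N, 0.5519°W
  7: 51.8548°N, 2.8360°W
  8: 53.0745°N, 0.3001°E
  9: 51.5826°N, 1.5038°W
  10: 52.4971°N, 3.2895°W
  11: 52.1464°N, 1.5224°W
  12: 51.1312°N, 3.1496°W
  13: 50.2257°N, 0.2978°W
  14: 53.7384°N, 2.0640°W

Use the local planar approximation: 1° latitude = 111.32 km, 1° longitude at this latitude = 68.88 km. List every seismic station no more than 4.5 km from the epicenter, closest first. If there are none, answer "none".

none

Distances from 52.2485°N, 1.8310°W:
1: 192.1663 km
2: 158.7186 km
3: 7.7575 km
4: 239.6603 km
5: 137.4093 km
6: 151.6229 km
7: 81.9317 km
8: 173.2115 km
9: 77.4784 km
10: 104.2035 km
11: 24.1042 km
12: 154.0099 km
13: 248.7126 km
14: 166.6304 km
Threshold 4.5 km: none within range.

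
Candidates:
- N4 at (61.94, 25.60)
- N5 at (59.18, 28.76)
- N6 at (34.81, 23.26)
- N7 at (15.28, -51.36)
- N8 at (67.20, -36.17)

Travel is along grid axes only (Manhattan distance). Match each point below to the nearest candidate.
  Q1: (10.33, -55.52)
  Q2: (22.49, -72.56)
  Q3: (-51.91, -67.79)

Q1 at (10.33, -55.52):
  N4: 132.73
  N5: 133.13
  N6: 103.26
  N7: 9.11
  N8: 76.22
  → nearest: N7 (9.11)
Q2 at (22.49, -72.56):
  N4: 137.61
  N5: 138.01
  N6: 108.14
  N7: 28.41
  N8: 81.10
  → nearest: N7 (28.41)
Q3 at (-51.91, -67.79):
  N4: 207.24
  N5: 207.64
  N6: 177.77
  N7: 83.62
  N8: 150.73
  → nearest: N7 (83.62)

Q1→N7; Q2→N7; Q3→N7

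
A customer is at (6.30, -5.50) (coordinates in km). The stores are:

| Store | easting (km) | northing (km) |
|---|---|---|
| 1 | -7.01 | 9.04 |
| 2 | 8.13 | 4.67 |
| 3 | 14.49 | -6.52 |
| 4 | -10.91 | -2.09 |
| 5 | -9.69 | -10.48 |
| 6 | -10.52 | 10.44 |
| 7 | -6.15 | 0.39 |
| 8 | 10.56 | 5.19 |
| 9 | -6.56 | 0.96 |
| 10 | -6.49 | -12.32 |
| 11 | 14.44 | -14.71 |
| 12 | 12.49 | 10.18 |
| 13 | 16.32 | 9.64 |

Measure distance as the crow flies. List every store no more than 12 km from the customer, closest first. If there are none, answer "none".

3, 2, 8

Distances from (6.30, -5.50):
1: √((-13.31)² + (14.54)²) = √(177.1561 + 211.4116) = 19.71 km
2: √((1.83)² + (10.17)²) = √(3.3489 + 103.4289) = 10.33 km
3: √((8.19)² + (-1.02)²) = √(67.0761 + 1.0404) = 8.25 km
4: √((-17.21)² + (3.41)²) = √(296.1841 + 11.6281) = 17.54 km
5: √((-15.99)² + (-4.98)²) = √(255.6801 + 24.8004) = 16.75 km
6: √((-16.82)² + (15.94)²) = √(282.9124 + 254.0836) = 23.17 km
7: √((-12.45)² + (5.89)²) = √(155.0025 + 34.6921) = 13.77 km
8: √((4.26)² + (10.69)²) = √(18.1476 + 114.2761) = 11.51 km
9: √((-12.86)² + (6.46)²) = √(165.3796 + 41.7316) = 14.39 km
10: √((-12.79)² + (-6.82)²) = √(163.5841 + 46.5124) = 14.49 km
11: √((8.14)² + (-9.21)²) = √(66.2596 + 84.8241) = 12.29 km
12: √((6.19)² + (15.68)²) = √(38.3161 + 245.8624) = 16.86 km
13: √((10.02)² + (15.14)²) = √(100.4004 + 229.2196) = 18.16 km
Threshold 12 km: 3 (8.25 km), 2 (10.33 km), 8 (11.51 km) are within range.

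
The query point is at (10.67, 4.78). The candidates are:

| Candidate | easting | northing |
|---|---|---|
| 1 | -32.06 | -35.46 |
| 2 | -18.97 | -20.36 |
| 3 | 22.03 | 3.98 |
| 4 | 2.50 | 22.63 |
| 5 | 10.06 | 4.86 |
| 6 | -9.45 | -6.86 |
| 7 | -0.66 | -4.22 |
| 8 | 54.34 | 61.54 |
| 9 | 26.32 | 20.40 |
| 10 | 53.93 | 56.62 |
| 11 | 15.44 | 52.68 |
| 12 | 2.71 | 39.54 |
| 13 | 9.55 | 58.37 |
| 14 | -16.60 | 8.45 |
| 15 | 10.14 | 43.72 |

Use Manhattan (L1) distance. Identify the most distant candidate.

Distances from (10.67, 4.78):
1: |-42.73| + |-40.24| = 42.73 + 40.24 = 82.97
2: |-29.64| + |-25.14| = 29.64 + 25.14 = 54.78
3: |11.36| + |-0.80| = 11.36 + 0.80 = 12.16
4: |-8.17| + |17.85| = 8.17 + 17.85 = 26.02
5: |-0.61| + |0.08| = 0.61 + 0.08 = 0.69
6: |-20.12| + |-11.64| = 20.12 + 11.64 = 31.76
7: |-11.33| + |-9.00| = 11.33 + 9.00 = 20.33
8: |43.67| + |56.76| = 43.67 + 56.76 = 100.43
9: |15.65| + |15.62| = 15.65 + 15.62 = 31.27
10: |43.26| + |51.84| = 43.26 + 51.84 = 95.10
11: |4.77| + |47.90| = 4.77 + 47.90 = 52.67
12: |-7.96| + |34.76| = 7.96 + 34.76 = 42.72
13: |-1.12| + |53.59| = 1.12 + 53.59 = 54.71
14: |-27.27| + |3.67| = 27.27 + 3.67 = 30.94
15: |-0.53| + |38.94| = 0.53 + 38.94 = 39.47
Maximum: 8 at 100.43.

8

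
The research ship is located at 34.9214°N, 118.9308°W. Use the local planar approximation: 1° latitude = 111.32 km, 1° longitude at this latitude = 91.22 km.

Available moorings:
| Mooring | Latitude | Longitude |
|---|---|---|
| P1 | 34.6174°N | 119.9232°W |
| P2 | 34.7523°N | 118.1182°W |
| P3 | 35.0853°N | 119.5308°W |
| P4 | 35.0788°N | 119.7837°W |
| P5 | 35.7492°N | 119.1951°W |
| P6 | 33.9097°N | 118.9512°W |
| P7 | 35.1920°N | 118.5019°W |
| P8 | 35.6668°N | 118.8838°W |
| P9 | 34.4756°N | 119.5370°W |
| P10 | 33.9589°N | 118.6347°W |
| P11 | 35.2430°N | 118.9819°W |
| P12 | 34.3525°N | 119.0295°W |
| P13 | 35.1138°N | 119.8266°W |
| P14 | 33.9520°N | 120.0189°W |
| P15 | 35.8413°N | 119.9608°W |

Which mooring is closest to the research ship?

Distances from 34.9214°N, 118.9308°W:
P1: 96.6453 km
P2: 76.4782 km
P3: 57.6930 km
P4: 79.7502 km
P5: 95.2524 km
P6: 112.6378 km
P7: 49.3773 km
P8: 83.0886 km
P9: 74.3008 km
P10: 110.4976 km
P11: 36.1027 km
P12: 63.9667 km
P13: 84.4751 km
P14: 146.6192 km
P15: 138.9758 km
Minimum: P11 at 36.1027 km.

P11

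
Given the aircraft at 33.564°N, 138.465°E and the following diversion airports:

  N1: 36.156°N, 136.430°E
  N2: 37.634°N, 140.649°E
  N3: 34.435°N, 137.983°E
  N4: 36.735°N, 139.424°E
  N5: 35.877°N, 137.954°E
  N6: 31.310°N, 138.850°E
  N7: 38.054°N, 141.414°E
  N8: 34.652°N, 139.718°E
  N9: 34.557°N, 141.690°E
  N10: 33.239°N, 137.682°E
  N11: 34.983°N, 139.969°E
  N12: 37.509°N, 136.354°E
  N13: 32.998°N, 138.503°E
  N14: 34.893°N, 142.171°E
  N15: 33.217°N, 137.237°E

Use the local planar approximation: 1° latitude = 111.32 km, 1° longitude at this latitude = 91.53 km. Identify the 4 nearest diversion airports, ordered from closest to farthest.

Distances from 33.564°N, 138.465°E:
N1: 343.439 km
N2: 495.212 km
N3: 106.525 km
N4: 363.746 km
N5: 261.697 km
N6: 253.378 km
N7: 568.053 km
N8: 166.800 km
N9: 315.203 km
N10: 80.282 km
N11: 209.530 km
N12: 479.784 km
N13: 63.103 km
N14: 370.069 km
N15: 118.851 km
Sorted: N13 (63.103 km) < N10 (80.282 km) < N3 (106.525 km) < N15 (118.851 km) < N8 (166.800 km) < N11 (209.530 km) < …

N13, N10, N3, N15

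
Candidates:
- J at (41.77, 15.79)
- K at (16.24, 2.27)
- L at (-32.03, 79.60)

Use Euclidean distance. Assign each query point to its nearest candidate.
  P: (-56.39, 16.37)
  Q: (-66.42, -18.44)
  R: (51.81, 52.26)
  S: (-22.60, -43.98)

P→L; Q→K; R→J; S→K

P at (-56.39, 16.37):
  J: 98.16
  K: 73.99
  L: 67.76
  → nearest: L (67.76)
Q at (-66.42, -18.44):
  J: 113.48
  K: 85.21
  L: 103.90
  → nearest: K (85.21)
R at (51.81, 52.26):
  J: 37.83
  K: 61.35
  L: 88.19
  → nearest: J (37.83)
S at (-22.60, -43.98):
  J: 87.84
  K: 60.40
  L: 123.94
  → nearest: K (60.40)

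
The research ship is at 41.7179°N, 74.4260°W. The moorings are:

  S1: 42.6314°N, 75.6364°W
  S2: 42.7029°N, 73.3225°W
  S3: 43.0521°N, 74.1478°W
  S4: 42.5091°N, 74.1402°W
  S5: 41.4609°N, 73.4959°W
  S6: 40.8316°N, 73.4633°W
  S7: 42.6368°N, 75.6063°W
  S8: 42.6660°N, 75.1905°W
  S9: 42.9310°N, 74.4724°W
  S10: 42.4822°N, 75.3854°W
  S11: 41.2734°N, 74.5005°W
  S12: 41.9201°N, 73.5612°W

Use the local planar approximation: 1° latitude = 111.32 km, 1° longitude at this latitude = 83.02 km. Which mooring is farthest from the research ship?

S3

Distances from 41.7179°N, 74.4260°W:
S1: 142.9641 km
S2: 142.8847 km
S3: 150.3082 km
S4: 91.2164 km
S5: 82.3465 km
S6: 126.9729 km
S7: 141.6524 km
S8: 123.1564 km
S9: 135.0972 km
S10: 116.5459 km
S11: 49.8668 km
S12: 75.2414 km
Maximum: S3 at 150.3082 km.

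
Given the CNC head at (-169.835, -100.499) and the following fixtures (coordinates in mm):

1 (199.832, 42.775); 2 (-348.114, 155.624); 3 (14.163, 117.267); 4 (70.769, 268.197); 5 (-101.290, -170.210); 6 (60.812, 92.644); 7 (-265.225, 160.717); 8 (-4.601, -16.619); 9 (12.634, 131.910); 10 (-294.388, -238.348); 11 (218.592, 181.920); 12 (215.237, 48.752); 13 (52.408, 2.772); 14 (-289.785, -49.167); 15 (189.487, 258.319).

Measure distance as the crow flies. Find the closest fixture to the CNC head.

Distances from (-169.835, -100.499):
1: 396.461 mm
2: 312.062 mm
3: 285.092 mm
4: 440.258 mm
5: 97.765 mm
6: 300.836 mm
7: 278.088 mm
8: 185.306 mm
9: 295.481 mm
10: 185.784 mm
11: 480.246 mm
12: 412.985 mm
13: 245.065 mm
14: 130.472 mm
15: 507.802 mm
Minimum: 5 at 97.765 mm.

5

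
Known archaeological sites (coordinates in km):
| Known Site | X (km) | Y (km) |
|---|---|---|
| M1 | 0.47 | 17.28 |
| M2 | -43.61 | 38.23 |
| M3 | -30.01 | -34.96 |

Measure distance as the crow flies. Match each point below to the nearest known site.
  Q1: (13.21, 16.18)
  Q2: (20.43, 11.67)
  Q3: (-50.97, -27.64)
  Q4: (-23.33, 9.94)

Q1→M1; Q2→M1; Q3→M3; Q4→M1

Q1 at (13.21, 16.18):
  M1: √((-12.74)² + (1.10)²) = √(162.3076 + 1.2100) = 12.79 km
  M2: √((-56.82)² + (22.05)²) = √(3228.5124 + 486.2025) = 60.95 km
  M3: √((-43.22)² + (-51.14)²) = √(1867.9684 + 2615.2996) = 66.96 km
  → nearest: M1 (12.79 km)
Q2 at (20.43, 11.67):
  M1: √((-19.96)² + (5.61)²) = √(398.4016 + 31.4721) = 20.73 km
  M2: √((-64.04)² + (26.56)²) = √(4101.1216 + 705.4336) = 69.33 km
  M3: √((-50.44)² + (-46.63)²) = √(2544.1936 + 2174.3569) = 68.69 km
  → nearest: M1 (20.73 km)
Q3 at (-50.97, -27.64):
  M1: √((51.44)² + (44.92)²) = √(2646.0736 + 2017.8064) = 68.29 km
  M2: √((7.36)² + (65.87)²) = √(54.1696 + 4338.8569) = 66.28 km
  M3: √((20.96)² + (-7.32)²) = √(439.3216 + 53.5824) = 22.20 km
  → nearest: M3 (22.20 km)
Q4 at (-23.33, 9.94):
  M1: √((23.80)² + (7.34)²) = √(566.4400 + 53.8756) = 24.91 km
  M2: √((-20.28)² + (28.29)²) = √(411.2784 + 800.3241) = 34.81 km
  M3: √((-6.68)² + (-44.90)²) = √(44.6224 + 2016.0100) = 45.39 km
  → nearest: M1 (24.91 km)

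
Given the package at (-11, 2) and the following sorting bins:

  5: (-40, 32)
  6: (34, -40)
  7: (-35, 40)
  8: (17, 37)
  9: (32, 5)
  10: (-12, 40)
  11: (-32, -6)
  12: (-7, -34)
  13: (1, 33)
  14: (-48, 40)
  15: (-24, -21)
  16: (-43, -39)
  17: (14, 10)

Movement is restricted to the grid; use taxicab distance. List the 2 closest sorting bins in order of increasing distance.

11, 17

Distances from (-11, 2):
5: |-29| + |30| = 29 + 30 = 59
6: |45| + |-42| = 45 + 42 = 87
7: |-24| + |38| = 24 + 38 = 62
8: |28| + |35| = 28 + 35 = 63
9: |43| + |3| = 43 + 3 = 46
10: |-1| + |38| = 1 + 38 = 39
11: |-21| + |-8| = 21 + 8 = 29
12: |4| + |-36| = 4 + 36 = 40
13: |12| + |31| = 12 + 31 = 43
14: |-37| + |38| = 37 + 38 = 75
15: |-13| + |-23| = 13 + 23 = 36
16: |-32| + |-41| = 32 + 41 = 73
17: |25| + |8| = 25 + 8 = 33
Sorted: 11 (29) < 17 (33) < 15 (36) < 10 (39) < …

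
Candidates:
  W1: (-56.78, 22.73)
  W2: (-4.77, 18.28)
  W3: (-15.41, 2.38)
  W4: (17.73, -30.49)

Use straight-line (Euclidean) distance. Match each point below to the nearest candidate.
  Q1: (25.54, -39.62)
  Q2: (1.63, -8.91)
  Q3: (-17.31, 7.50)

Q1 at (25.54, -39.62):
  W1: 103.27
  W2: 65.35
  W3: 58.66
  W4: 12.01
  → nearest: W4 (12.01)
Q2 at (1.63, -8.91):
  W1: 66.43
  W2: 27.93
  W3: 20.44
  W4: 26.92
  → nearest: W3 (20.44)
Q3 at (-17.31, 7.50):
  W1: 42.31
  W2: 16.54
  W3: 5.46
  W4: 51.68
  → nearest: W3 (5.46)

Q1→W4; Q2→W3; Q3→W3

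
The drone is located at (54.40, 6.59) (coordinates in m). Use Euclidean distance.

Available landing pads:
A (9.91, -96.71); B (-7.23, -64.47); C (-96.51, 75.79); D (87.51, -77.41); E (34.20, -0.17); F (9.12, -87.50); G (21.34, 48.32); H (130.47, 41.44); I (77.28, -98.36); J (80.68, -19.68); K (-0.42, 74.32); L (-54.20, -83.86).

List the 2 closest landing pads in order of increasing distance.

Distances from (54.40, 6.59):
A: 112.47 m
B: 94.06 m
C: 166.02 m
D: 90.29 m
E: 21.30 m
F: 104.42 m
G: 53.24 m
H: 83.67 m
I: 107.42 m
J: 37.16 m
K: 87.14 m
L: 141.33 m
Sorted: E (21.30 m) < J (37.16 m) < G (53.24 m) < H (83.67 m) < …

E, J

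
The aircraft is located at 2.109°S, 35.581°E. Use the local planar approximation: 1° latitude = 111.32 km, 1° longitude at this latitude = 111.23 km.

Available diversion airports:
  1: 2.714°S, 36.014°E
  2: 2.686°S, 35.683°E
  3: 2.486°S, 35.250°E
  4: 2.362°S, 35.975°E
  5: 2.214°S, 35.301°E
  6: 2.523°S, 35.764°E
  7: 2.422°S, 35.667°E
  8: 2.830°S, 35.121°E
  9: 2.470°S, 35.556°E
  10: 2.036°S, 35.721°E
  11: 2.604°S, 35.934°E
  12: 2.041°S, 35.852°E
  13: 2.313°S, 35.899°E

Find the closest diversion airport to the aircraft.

10

Distances from 2.109°S, 35.581°E:
1: 82.798 km
2: 65.226 km
3: 55.828 km
4: 52.094 km
5: 33.266 km
6: 50.381 km
7: 36.132 km
8: 95.183 km
9: 40.283 km
10: 17.565 km
11: 67.661 km
12: 31.079 km
13: 42.034 km
Minimum: 10 at 17.565 km.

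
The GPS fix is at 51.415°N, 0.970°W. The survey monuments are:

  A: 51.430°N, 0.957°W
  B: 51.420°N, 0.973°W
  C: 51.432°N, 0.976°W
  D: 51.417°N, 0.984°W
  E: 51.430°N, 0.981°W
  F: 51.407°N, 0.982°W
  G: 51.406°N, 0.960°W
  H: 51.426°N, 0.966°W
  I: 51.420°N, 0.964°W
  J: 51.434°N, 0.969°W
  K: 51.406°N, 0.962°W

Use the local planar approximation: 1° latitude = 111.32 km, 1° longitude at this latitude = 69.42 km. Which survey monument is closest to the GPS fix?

Distances from 51.415°N, 0.970°W:
A: √((0.015·111.32)² + (0.013·69.42)²) = √(2.788232 + 0.814434) = 1.8981 km
B: √((0.005·111.32)² + (-0.003·69.42)²) = √(0.309804 + 0.043372) = 0.5943 km
C: √((0.017·111.32)² + (-0.006·69.42)²) = √(3.581329 + 0.173489) = 1.9377 km
D: √((0.002·111.32)² + (-0.014·69.42)²) = √(0.049569 + 0.944551) = 0.9971 km
E: √((0.015·111.32)² + (-0.011·69.42)²) = √(2.788232 + 0.583116) = 1.8361 km
F: √((-0.008·111.32)² + (-0.012·69.42)²) = √(0.793097 + 0.693956) = 1.2194 km
G: √((-0.009·111.32)² + (0.010·69.42)²) = √(1.003764 + 0.481914) = 1.2189 km
H: √((0.011·111.32)² + (0.004·69.42)²) = √(1.499449 + 0.077106) = 1.2556 km
I: √((0.005·111.32)² + (0.006·69.42)²) = √(0.309804 + 0.173489) = 0.6952 km
J: √((0.019·111.32)² + (0.001·69.42)²) = √(4.473563 + 0.004819) = 2.1162 km
K: √((-0.009·111.32)² + (0.008·69.42)²) = √(1.003764 + 0.308425) = 1.1455 km
Minimum: B at 0.5943 km.

B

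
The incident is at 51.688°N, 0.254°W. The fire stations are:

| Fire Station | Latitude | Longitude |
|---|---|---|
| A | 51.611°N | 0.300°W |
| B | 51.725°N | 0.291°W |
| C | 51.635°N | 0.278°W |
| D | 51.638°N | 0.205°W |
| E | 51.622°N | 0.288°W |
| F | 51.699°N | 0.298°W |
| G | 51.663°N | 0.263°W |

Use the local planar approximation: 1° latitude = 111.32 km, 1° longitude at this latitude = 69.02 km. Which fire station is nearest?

Distances from 51.688°N, 0.254°W:
A: √((-0.077·111.32)² + (-0.046·69.02)²) = √(73.47301 + 10.08012) = 9.141 km
B: √((0.037·111.32)² + (-0.037·69.02)²) = √(16.96484 + 6.52159) = 4.846 km
C: √((-0.053·111.32)² + (-0.024·69.02)²) = √(34.80953 + 2.74393) = 6.128 km
D: √((-0.050·111.32)² + (0.049·69.02)²) = √(30.98036 + 11.43779) = 6.513 km
E: √((-0.066·111.32)² + (-0.034·69.02)²) = √(53.98017 + 5.50691) = 7.713 km
F: √((0.011·111.32)² + (-0.044·69.02)²) = √(1.49945 + 9.22264) = 3.274 km
G: √((-0.025·111.32)² + (-0.009·69.02)²) = √(7.74509 + 0.38586) = 2.851 km
Minimum: G at 2.851 km.

G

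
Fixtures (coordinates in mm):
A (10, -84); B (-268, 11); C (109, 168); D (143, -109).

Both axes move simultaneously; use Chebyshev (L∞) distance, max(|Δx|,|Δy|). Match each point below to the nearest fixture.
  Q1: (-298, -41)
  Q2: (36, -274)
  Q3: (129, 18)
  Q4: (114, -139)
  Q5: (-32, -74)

Q1→B; Q2→D; Q3→A; Q4→D; Q5→A

Q1 at (-298, -41):
  A: max(|308|, |-43|) = 308 mm
  B: max(|30|, |52|) = 52 mm
  C: max(|407|, |209|) = 407 mm
  D: max(|441|, |-68|) = 441 mm
  → nearest: B (52 mm)
Q2 at (36, -274):
  A: max(|-26|, |190|) = 190 mm
  B: max(|-304|, |285|) = 304 mm
  C: max(|73|, |442|) = 442 mm
  D: max(|107|, |165|) = 165 mm
  → nearest: D (165 mm)
Q3 at (129, 18):
  A: max(|-119|, |-102|) = 119 mm
  B: max(|-397|, |-7|) = 397 mm
  C: max(|-20|, |150|) = 150 mm
  D: max(|14|, |-127|) = 127 mm
  → nearest: A (119 mm)
Q4 at (114, -139):
  A: max(|-104|, |55|) = 104 mm
  B: max(|-382|, |150|) = 382 mm
  C: max(|-5|, |307|) = 307 mm
  D: max(|29|, |30|) = 30 mm
  → nearest: D (30 mm)
Q5 at (-32, -74):
  A: max(|42|, |-10|) = 42 mm
  B: max(|-236|, |85|) = 236 mm
  C: max(|141|, |242|) = 242 mm
  D: max(|175|, |-35|) = 175 mm
  → nearest: A (42 mm)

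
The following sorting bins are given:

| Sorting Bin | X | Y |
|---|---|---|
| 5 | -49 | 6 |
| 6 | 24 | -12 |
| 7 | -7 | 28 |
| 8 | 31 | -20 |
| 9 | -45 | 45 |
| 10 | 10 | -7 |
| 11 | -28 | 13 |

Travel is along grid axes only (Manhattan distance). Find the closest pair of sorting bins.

Pairwise distances:
5–6: |73| + |-18| = 73 + 18 = 91
5–7: |42| + |22| = 42 + 22 = 64
5–8: |80| + |-26| = 80 + 26 = 106
5–9: |4| + |39| = 4 + 39 = 43
5–10: |59| + |-13| = 59 + 13 = 72
5–11: |21| + |7| = 21 + 7 = 28
6–7: |-31| + |40| = 31 + 40 = 71
6–8: |7| + |-8| = 7 + 8 = 15
6–9: |-69| + |57| = 69 + 57 = 126
6–10: |-14| + |5| = 14 + 5 = 19
6–11: |-52| + |25| = 52 + 25 = 77
7–8: |38| + |-48| = 38 + 48 = 86
7–9: |-38| + |17| = 38 + 17 = 55
7–10: |17| + |-35| = 17 + 35 = 52
7–11: |-21| + |-15| = 21 + 15 = 36
8–9: |-76| + |65| = 76 + 65 = 141
8–10: |-21| + |13| = 21 + 13 = 34
8–11: |-59| + |33| = 59 + 33 = 92
9–10: |55| + |-52| = 55 + 52 = 107
9–11: |17| + |-32| = 17 + 32 = 49
10–11: |-38| + |20| = 38 + 20 = 58
Closest pair: 6–8 at 15.

6 and 8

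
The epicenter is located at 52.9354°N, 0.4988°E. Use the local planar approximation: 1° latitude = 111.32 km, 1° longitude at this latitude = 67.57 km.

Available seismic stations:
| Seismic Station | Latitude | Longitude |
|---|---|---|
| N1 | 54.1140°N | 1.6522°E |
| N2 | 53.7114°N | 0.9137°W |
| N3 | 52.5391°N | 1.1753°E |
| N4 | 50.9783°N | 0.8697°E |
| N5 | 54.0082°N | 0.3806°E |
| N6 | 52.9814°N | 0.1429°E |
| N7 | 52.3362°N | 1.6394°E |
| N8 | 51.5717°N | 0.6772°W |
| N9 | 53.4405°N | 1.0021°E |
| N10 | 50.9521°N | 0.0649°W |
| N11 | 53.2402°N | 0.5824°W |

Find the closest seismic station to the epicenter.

N6

Distances from 52.9354°N, 0.4988°E:
N1: √((1.1786·111.32)² + (1.1534·67.57)²) = √(17213.899728 + 6073.901322) = 152.6034 km
N2: √((0.7760·111.32)² + (-1.4125·67.57)²) = √(7462.250742 + 9109.294667) = 128.7305 km
N3: √((-0.3963·111.32)² + (0.6765·67.57)²) = √(1946.231691 + 2089.505120) = 63.5274 km
N4: √((-1.9571·111.32)² + (0.3709·67.57)²) = √(47464.884587 + 628.089458) = 219.3011 km
N5: √((1.0728·111.32)² + (-0.1182·67.57)²) = √(14262.114705 + 63.788559) = 119.6909 km
N6: √((0.0460·111.32)² + (-0.3559·67.57)²) = √(26.221773 + 578.314144) = 24.5873 km
N7: √((-0.5992·111.32)² + (1.1406·67.57)²) = √(4449.282738 + 5939.837616) = 101.9270 km
N8: √((-1.3637·111.32)² + (-1.1760·67.57)²) = √(23045.390753 + 6314.260300) = 171.3466 km
N9: √((0.5051·111.32)² + (0.5033·67.57)²) = √(3161.557846 + 1156.542772) = 65.7123 km
N10: √((-1.9833·111.32)² + (-0.5637·67.57)²) = √(48744.230532 + 1450.787842) = 224.0424 km
N11: √((0.3048·111.32)² + (-1.0812·67.57)²) = √(1151.267701 + 5337.279077) = 80.5515 km
Minimum: N6 at 24.5873 km.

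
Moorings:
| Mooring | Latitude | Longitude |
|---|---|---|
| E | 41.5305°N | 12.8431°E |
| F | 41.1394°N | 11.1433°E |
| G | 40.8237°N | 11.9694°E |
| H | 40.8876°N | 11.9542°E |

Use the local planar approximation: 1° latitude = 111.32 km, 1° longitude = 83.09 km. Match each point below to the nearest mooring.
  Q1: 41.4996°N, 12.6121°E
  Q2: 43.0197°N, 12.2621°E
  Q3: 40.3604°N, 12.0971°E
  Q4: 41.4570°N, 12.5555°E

Q1→E; Q2→E; Q3→G; Q4→E

Q1 at 41.4996°N, 12.6121°E:
  E: √((0.0309·111.32)² + (0.2310·83.09)²) = √(11.832141 + 368.401575) = 19.4996 km
  F: √((-0.3602·111.32)² + (-1.4688·83.09)²) = √(1607.806619 + 14894.394262) = 128.4609 km
  G: √((-0.6759·111.32)² + (-0.6427·83.09)²) = √(5661.236372 + 2851.767516) = 92.2659 km
  H: √((-0.6120·111.32)² + (-0.6579·83.09)²) = √(4641.402583 + 2988.252495) = 87.3479 km
  → nearest: E (19.4996 km)
Q2 at 43.0197°N, 12.2621°E:
  E: √((-1.4892·111.32)² + (0.5810·83.09)²) = √(27482.260406 + 2330.503625) = 172.6637 km
  F: √((-1.8803·111.32)² + (-1.1188·83.09)²) = √(43812.767550 + 8641.764626) = 229.0295 km
  G: √((-2.1960·111.32)² + (-0.2927·83.09)²) = √(59760.065784 + 591.483948) = 245.6655 km
  H: √((-2.1321·111.32)² + (-0.3079·83.09)²) = √(56332.825610 + 654.510918) = 238.7202 km
  → nearest: E (172.6637 km)
Q3 at 40.3604°N, 12.0971°E:
  E: √((1.1701·111.32)² + (0.7460·83.09)²) = √(16966.503617 + 3842.157581) = 144.2521 km
  F: √((0.7790·111.32)² + (-0.9538·83.09)²) = √(7520.060086 + 6280.759359) = 117.4769 km
  G: √((0.4633·111.32)² + (-0.1277·83.09)²) = √(2659.934827 + 112.584684) = 52.6547 km
  H: √((0.5272·111.32)² + (-0.1429·83.09)²) = √(3444.270076 + 140.981451) = 59.8770 km
  → nearest: G (52.6547 km)
Q4 at 41.4570°N, 12.5555°E:
  E: √((0.0735·111.32)² + (0.2876·83.09)²) = √(66.945451 + 571.051506) = 25.2586 km
  F: √((-0.3176·111.32)² + (-1.4122·83.09)²) = √(1249.992430 + 13768.604727) = 122.5504 km
  G: √((-0.6333·111.32)² + (-0.5861·83.09)²) = √(4970.102797 + 2371.597374) = 85.6837 km
  H: √((-0.5694·111.32)² + (-0.6013·83.09)²) = √(4017.735302 + 2496.203143) = 80.7090 km
  → nearest: E (25.2586 km)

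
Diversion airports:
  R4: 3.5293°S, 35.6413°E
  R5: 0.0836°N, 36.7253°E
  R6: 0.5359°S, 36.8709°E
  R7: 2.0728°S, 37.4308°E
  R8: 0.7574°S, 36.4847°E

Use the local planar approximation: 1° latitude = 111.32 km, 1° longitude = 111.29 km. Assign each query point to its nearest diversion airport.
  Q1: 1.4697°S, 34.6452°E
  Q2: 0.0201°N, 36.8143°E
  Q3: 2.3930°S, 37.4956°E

Q1→R8; Q2→R5; Q3→R7

Q1 at 1.4697°S, 34.6452°E:
  R4: √((-2.0596·111.32)² + (0.9961·111.29)²) = √(52566.875221 + 12289.045863) = 254.6683 km
  R5: √((1.5533·111.32)² + (2.0801·111.29)²) = √(29899.028683 + 53589.624359) = 288.9440 km
  R6: √((0.9338·111.32)² + (2.2257·111.29)²) = √(10805.730567 + 61354.375000) = 268.6263 km
  R7: √((-0.6031·111.32)² + (2.7856·111.29)²) = √(4507.389122 + 96105.842969) = 317.1959 km
  R8: √((0.7123·111.32)² + (1.8395·111.29)²) = √(6287.417275 + 41909.441099) = 219.5378 km
  → nearest: R8 (219.5378 km)
Q2 at 0.0201°N, 36.8143°E:
  R4: √((-3.5494·111.32)² + (-1.1730·111.29)²) = √(156119.188531 + 17041.519234) = 416.1258 km
  R5: √((0.0635·111.32)² + (-0.0890·111.29)²) = √(49.968216 + 98.105261) = 12.1685 km
  R6: √((-0.5560·111.32)² + (0.0566·111.29)²) = √(3830.857333 + 39.677577) = 62.2136 km
  R7: √((-2.0929·111.32)² + (0.6165·111.29)²) = √(54280.438986 + 4707.371208) = 242.8741 km
  R8: √((-0.7775·111.32)² + (-0.3296·111.29)²) = √(7491.127532 + 1345.509260) = 94.0034 km
  → nearest: R5 (12.1685 km)
Q3 at 2.3930°S, 37.4956°E:
  R4: √((-1.1363·111.32)² + (-1.8543·111.29)²) = √(16000.457798 + 42586.532623) = 242.0475 km
  R5: √((2.4766·111.32)² + (-0.7703·111.29)²) = √(76007.794781 + 7349.064864) = 288.7159 km
  R6: √((1.8571·111.32)² + (-0.6247·111.29)²) = √(42738.273633 + 4833.428480) = 218.1094 km
  R7: √((0.3202·111.32)² + (-0.0648·111.29)²) = √(1270.542072 + 52.007059) = 36.3669 km
  R8: √((1.6356·111.32)² + (-1.0109·111.29)²) = √(33151.302712 + 12656.938734) = 214.0286 km
  → nearest: R7 (36.3669 km)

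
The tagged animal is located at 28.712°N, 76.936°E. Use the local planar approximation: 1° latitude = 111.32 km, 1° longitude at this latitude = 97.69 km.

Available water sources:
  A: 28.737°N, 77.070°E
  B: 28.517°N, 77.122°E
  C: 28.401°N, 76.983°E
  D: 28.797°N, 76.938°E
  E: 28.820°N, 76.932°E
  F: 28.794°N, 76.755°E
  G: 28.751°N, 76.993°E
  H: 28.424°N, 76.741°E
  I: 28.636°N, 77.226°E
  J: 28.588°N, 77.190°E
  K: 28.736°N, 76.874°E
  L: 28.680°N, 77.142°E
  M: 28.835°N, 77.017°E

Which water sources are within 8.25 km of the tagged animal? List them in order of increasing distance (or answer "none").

K, G

Distances from 28.712°N, 76.936°E:
A: 13.383 km
B: 28.309 km
C: 34.924 km
D: 9.464 km
E: 12.029 km
F: 19.899 km
G: 7.061 km
H: 37.293 km
I: 29.566 km
J: 28.394 km
K: 6.620 km
L: 20.437 km
M: 15.814 km
Threshold 8.25 km: K (6.620 km), G (7.061 km) are within range.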